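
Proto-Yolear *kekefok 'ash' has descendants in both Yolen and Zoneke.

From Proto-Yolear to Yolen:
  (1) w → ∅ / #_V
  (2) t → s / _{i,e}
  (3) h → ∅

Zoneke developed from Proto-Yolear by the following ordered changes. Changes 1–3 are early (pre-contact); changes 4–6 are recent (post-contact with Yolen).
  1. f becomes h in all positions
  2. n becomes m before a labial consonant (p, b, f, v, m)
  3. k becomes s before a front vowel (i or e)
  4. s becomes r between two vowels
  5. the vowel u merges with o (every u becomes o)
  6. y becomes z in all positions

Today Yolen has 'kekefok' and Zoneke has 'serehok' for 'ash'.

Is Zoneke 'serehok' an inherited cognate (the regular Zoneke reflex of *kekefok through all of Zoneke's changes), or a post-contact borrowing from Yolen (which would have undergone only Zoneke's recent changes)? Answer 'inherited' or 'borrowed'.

inherited

If inherited, *kekefok would pass through all of Zoneke's changes:
Zoneke: *kekefok
  kekefok → kekehok   [unconditioned shift]
  kekehok (rule 2 does not apply)
  kekehok → sesehok   [palatalisation]
  sesehok → serehok   [rhotacism]
  serehok (rule 5 does not apply)
  serehok (rule 6 does not apply)
  giving Zoneke serehok.
If borrowed from Yolen 'kekefok' after the early changes, it would undergo only the recent ones:
  rule 4 (rhotacism): no change (kekefok)
  rule 5 (vowel merger): no change (kekefok)
  rule 6 (unconditioned shift): no change (kekefok)
  ⇒ as a loan: kekefok
Zoneke 'serehok' matches the inherited outcome exactly, so it is an inherited cognate, not a loan.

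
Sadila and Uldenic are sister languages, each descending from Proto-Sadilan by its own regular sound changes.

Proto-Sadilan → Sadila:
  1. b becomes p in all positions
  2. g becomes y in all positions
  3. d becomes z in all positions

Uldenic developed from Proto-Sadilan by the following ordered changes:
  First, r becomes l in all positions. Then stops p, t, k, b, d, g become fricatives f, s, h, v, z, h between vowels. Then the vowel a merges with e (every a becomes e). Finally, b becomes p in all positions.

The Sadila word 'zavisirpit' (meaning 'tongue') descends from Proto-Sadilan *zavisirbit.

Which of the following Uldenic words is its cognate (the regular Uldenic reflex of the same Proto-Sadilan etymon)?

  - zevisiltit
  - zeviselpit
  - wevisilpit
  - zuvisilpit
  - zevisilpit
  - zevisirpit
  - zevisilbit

Uldenic: start from *zavisirbit.
  rule 1 (unconditioned shift): zavisirbit → zavisilbit
  rule 2: no change — zavisilbit
  rule 3 (vowel merger): zavisilbit → zevisilbit
  rule 4 (unconditioned shift): zevisilbit → zevisilpit
  ⇒ Uldenic zevisilpit
Only 'zevisilpit' matches the regular Uldenic development of *zavisirbit.

zevisilpit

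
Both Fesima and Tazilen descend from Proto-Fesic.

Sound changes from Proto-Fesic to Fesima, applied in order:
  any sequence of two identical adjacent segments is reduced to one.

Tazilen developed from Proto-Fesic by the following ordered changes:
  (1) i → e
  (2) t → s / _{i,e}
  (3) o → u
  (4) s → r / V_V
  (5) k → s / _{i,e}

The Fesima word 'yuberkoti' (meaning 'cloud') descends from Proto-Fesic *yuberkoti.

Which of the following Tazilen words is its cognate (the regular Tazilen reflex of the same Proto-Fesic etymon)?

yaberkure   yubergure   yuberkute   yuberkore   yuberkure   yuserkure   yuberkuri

yuberkure

Tazilen: start from *yuberkoti.
  rule 1 (vowel merger): yuberkoti → yuberkote
  rule 2 (palatalisation): yuberkote → yuberkose
  rule 3 (vowel merger): yuberkose → yuberkuse
  rule 4 (rhotacism): yuberkuse → yuberkure
  rule 5: no change — yuberkure
  ⇒ Tazilen yuberkure
Among the options, 'yuberkure' alone shows every Tazilen change applied in order.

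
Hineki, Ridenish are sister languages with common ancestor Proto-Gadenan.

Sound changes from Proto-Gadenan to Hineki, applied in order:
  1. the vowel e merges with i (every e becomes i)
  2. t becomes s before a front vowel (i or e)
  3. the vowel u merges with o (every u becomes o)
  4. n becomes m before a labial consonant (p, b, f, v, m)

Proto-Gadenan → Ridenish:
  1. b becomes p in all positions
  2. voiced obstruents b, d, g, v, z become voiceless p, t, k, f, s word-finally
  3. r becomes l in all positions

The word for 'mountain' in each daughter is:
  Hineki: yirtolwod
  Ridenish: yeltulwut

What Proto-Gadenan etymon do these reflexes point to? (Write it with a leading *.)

Position 9: Hineki has d, Ridenish has t. Hineki preserves d here (none of its changes turn any other segment into d), so the proto-segment is *d.
Position 8: Hineki has o, Ridenish has u. Ridenish preserves u here (none of its changes turn any other segment into u), so the proto-segment is *u.
This points to *yertulwud. Verify forward in each daughter:
Hineki: start from *yertulwud.
  rule 1 (vowel merger): yertulwud → yirtulwud
  rule 2: no change — yirtulwud
  rule 3 (vowel merger): yirtulwud → yirtolwod
  rule 4: no change — yirtolwod
  ⇒ Hineki yirtolwod
Ridenish: *yertulwud
  yertulwud (rule 1 does not apply)
  yertulwud → yertulwut   [final devoicing]
  yertulwut → yeltulwut   [unconditioned shift]
  giving Ridenish yeltulwut.
Only *yertulwud yields all of Hineki yirtolwod, Ridenish yeltulwut.

*yertulwud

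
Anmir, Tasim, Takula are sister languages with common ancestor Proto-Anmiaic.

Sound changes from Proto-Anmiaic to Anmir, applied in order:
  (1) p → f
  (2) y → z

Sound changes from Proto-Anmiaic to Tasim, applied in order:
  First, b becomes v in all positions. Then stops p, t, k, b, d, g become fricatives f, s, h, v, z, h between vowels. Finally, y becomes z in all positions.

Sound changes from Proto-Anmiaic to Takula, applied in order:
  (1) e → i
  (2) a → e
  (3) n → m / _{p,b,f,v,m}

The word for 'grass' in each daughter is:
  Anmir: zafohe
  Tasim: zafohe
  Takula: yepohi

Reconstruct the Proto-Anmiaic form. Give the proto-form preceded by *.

Position 3: Anmir has f, Tasim has f, Takula has p. Takula preserves p here (none of its changes turn any other segment into p), so the proto-segment is *p.
Position 1: Anmir has z, Tasim has z, Takula has y. Takula preserves y here (none of its changes turn any other segment into y), so the proto-segment is *y.
Position 2: Anmir has a, Tasim has a, Takula has e. Anmir preserves a here (none of its changes turn any other segment into a), so the proto-segment is *a.
Continuing position by position gives *yapohe; check it forward:
Anmir: start from *yapohe.
  rule 1 (unconditioned shift): yapohe → yafohe
  rule 2 (unconditioned shift): yafohe → zafohe
  ⇒ Anmir zafohe
Tasim: start from *yapohe.
  rule 1: no change — yapohe
  rule 2 (intervocalic lenition): yapohe → yafohe
  rule 3 (unconditioned shift): yafohe → zafohe
  ⇒ Tasim zafohe
Takula: *yapohe
  yapohe → yapohi   [vowel merger]
  yapohi → yepohi   [vowel merger]
  yepohi (rule 3 does not apply)
  giving Takula yepohi.
Only *yapohe yields all of Anmir zafohe, Tasim zafohe, Takula yepohi.

*yapohe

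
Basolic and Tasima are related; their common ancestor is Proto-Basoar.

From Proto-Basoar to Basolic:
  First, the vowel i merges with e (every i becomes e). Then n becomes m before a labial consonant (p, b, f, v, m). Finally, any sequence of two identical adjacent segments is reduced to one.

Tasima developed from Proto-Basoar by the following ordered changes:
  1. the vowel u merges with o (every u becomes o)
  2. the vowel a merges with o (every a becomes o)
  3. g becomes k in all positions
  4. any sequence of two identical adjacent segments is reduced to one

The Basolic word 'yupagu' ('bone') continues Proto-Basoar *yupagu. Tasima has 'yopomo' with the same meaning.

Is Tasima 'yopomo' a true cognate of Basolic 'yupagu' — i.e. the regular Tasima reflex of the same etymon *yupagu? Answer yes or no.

Derive the expected Tasima reflex of *yupagu:
Tasima: *yupagu > yopago > yopogo > yopoko  (by vowel merger, vowel merger, unconditioned shift)
The regular Tasima reflex would be 'yopoko', but the attested form is 'yopomo'. The correspondence is irregular, so they are not cognates (the Tasima form has a different source).

no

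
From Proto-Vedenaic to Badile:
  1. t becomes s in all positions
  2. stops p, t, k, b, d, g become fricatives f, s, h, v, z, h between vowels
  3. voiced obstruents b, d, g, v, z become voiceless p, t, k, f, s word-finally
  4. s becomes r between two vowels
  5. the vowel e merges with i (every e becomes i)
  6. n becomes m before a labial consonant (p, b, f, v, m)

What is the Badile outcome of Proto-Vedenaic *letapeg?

lirafik

Badile: *letapeg > lesapeg > lesafeg > lesafek > lerafek > lirafik  (by unconditioned shift, intervocalic lenition, final devoicing, rhotacism, vowel merger)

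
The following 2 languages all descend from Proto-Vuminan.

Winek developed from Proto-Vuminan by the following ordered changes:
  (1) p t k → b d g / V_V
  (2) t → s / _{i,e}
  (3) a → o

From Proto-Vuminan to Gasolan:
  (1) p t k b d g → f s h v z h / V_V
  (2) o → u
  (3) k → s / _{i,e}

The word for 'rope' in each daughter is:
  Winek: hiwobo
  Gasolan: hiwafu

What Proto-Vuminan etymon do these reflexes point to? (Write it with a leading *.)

*hiwapo

Position 4: Winek has o, Gasolan has a. Gasolan preserves a here (none of its changes turn any other segment into a), so the proto-segment is *a.
Position 6: Winek has o, Gasolan has u. Taking the neighbouring segments as reconstructed: Winek o could go back to *a or *o; Gasolan u could go back to *o or *u — the one source consistent with every daughter is *o.
This points to *hiwapo. Verify forward in each daughter:
Winek: start from *hiwapo.
  rule 1 (intervocalic voicing): hiwapo → hiwabo
  rule 2: no change — hiwabo
  rule 3 (vowel merger): hiwabo → hiwobo
  ⇒ Winek hiwobo
Gasolan: *hiwapo
  hiwapo → hiwafo   [intervocalic lenition]
  hiwafo → hiwafu   [vowel merger]
  hiwafu (rule 3 does not apply)
  giving Gasolan hiwafu.
No other proto-form is consistent with every reflex, so the reconstruction is *hiwapo.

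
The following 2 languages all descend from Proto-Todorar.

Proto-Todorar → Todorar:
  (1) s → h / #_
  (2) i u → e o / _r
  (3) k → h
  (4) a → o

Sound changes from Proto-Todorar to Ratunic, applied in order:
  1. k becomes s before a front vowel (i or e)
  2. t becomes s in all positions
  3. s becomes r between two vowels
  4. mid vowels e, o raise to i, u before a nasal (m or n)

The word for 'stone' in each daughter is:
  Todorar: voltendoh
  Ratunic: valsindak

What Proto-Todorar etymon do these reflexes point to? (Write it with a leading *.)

Position 5: Todorar has e, Ratunic has i. Taking the neighbouring segments as reconstructed: Todorar e can only go back to *e; Ratunic i could go back to *e or *i — the one source consistent with every daughter is *e.
Position 9: Todorar has h, Ratunic has k. Ratunic preserves k here (none of its changes turn any other segment into k), so the proto-segment is *k.
Position 2: Todorar has o, Ratunic has a. Ratunic preserves a here (none of its changes turn any other segment into a), so the proto-segment is *a.
Verify the candidate proto-form against each daughter:
Todorar: *valtendak
  valtendak (rule 1 does not apply)
  valtendak (rule 2 does not apply)
  valtendak → valtendah   [unconditioned shift]
  valtendah → voltendoh   [vowel merger]
  giving Todorar voltendoh.
Ratunic: start from *valtendak.
  rule 1: no change — valtendak
  rule 2 (unconditioned shift): valtendak → valsendak
  rule 3: no change — valsendak
  rule 4 (pre-nasal raising): valsendak → valsindak
  ⇒ Ratunic valsindak
*valtendak is the unique common source.

*valtendak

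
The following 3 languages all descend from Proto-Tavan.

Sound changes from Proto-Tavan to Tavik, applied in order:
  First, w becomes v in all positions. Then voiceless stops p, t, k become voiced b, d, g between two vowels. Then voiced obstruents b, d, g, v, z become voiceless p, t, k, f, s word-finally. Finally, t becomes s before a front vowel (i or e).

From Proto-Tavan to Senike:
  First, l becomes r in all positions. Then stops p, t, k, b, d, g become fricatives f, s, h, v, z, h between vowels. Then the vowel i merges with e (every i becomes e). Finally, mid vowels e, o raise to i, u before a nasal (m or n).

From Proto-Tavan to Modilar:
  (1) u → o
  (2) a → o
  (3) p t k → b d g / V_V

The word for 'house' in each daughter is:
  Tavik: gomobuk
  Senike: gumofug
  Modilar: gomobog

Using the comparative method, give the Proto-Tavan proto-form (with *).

*gomopug

Position 2: Tavik has o, Senike has u, Modilar has o. Tavik preserves o here (none of its changes turn any other segment into o), so the proto-segment is *o.
Position 5: Tavik has b, Senike has f, Modilar has b. Taking the neighbouring segments as reconstructed: Tavik b could go back to *p or *b; Senike f could go back to *p or *f; Modilar b could go back to *p or *b — the one source consistent with every daughter is *p.
Position 7: Tavik has k, Senike has g, Modilar has g. Senike preserves g here (none of its changes turn any other segment into g), so the proto-segment is *g.
Continuing position by position gives *gomopug; check it forward:
Tavik: *gomopug
  gomopug (rule 1 does not apply)
  gomopug → gomobug   [intervocalic voicing]
  gomobug → gomobuk   [final devoicing]
  gomobuk (rule 4 does not apply)
  giving Tavik gomobuk.
Senike: start from *gomopug.
  rule 1: no change — gomopug
  rule 2 (intervocalic lenition): gomopug → gomofug
  rule 3: no change — gomofug
  rule 4 (pre-nasal raising): gomofug → gumofug
  ⇒ Senike gumofug
Modilar: *gomopug > gomopog > gomobog  (by vowel merger, intervocalic voicing)
Only *gomopug yields all of Tavik gomobuk, Senike gumofug, Modilar gomobog.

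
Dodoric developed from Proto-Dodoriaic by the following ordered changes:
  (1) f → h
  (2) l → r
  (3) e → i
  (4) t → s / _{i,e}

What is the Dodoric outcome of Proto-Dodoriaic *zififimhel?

Dodoric: *zififimhel > zihihimhel > zihihimher > zihihimhir  (by unconditioned shift, unconditioned shift, vowel merger)

zihihimhir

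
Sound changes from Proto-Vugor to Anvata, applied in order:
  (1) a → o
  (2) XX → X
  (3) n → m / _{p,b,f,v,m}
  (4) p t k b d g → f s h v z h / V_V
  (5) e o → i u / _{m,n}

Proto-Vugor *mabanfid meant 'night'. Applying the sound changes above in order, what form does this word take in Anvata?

Anvata: *mabanfid > mobonfid > mobomfid > movomfid > movumfid  (by vowel merger, nasal place assimilation, intervocalic lenition, pre-nasal raising)

movumfid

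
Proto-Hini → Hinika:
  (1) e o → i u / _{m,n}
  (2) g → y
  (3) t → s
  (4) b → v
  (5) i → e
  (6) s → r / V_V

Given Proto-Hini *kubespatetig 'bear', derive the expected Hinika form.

Hinika: start from *kubespatetig.
  rule 1: no change — kubespatetig
  rule 2 (unconditioned shift): kubespatetig → kubespatetiy
  rule 3 (unconditioned shift): kubespatetiy → kubespasesiy
  rule 4 (unconditioned shift): kubespasesiy → kuvespasesiy
  rule 5 (vowel merger): kuvespasesiy → kuvespasesey
  rule 6 (rhotacism): kuvespasesey → kuvesparerey
  ⇒ Hinika kuvesparerey

kuvesparerey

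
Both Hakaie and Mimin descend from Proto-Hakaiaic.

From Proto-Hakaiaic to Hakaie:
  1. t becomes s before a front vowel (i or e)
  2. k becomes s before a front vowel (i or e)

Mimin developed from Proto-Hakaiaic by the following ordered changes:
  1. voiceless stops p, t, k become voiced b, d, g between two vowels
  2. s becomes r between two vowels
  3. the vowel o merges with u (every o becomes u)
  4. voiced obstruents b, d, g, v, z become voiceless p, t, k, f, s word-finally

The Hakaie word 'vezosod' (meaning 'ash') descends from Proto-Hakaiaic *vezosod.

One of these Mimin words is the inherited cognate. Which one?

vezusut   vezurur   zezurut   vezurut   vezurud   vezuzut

vezurut

Mimin: *vezosod > vezorod > vezurud > vezurut  (by rhotacism, vowel merger, final devoicing)
The other candidates each miss or misapply at least one Mimin change.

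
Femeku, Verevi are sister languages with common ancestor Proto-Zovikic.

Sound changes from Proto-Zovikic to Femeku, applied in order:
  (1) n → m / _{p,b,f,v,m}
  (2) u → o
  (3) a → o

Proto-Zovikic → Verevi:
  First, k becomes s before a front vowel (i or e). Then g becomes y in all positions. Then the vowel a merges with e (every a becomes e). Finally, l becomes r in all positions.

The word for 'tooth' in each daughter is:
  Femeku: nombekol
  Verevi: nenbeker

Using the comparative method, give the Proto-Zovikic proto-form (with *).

*nanbekal

Position 3: Femeku has m, Verevi has n. Verevi preserves n here (none of its changes turn any other segment into n), so the proto-segment is *n.
Position 8: Femeku has l, Verevi has r. Femeku preserves l here (none of its changes turn any other segment into l), so the proto-segment is *l.
Continuing position by position gives *nanbekal; check it forward:
Femeku: *nanbekal
  nanbekal → nambekal   [nasal place assimilation]
  nambekal (rule 2 does not apply)
  nambekal → nombekol   [vowel merger]
  giving Femeku nombekol.
Verevi: start from *nanbekal.
  rule 1: no change — nanbekal
  rule 2: no change — nanbekal
  rule 3 (vowel merger): nanbekal → nenbekel
  rule 4 (unconditioned shift): nenbekel → nenbeker
  ⇒ Verevi nenbeker
No other proto-form is consistent with every reflex, so the reconstruction is *nanbekal.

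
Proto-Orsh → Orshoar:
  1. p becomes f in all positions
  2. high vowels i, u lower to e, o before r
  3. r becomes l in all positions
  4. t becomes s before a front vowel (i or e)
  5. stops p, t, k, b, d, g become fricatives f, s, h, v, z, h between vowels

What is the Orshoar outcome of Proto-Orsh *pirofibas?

felofivas

Orshoar: start from *pirofibas.
  rule 1 (unconditioned shift): pirofibas → firofibas
  rule 2 (pre-rhotic lowering): firofibas → ferofibas
  rule 3 (unconditioned shift): ferofibas → felofibas
  rule 4: no change — felofibas
  rule 5 (intervocalic lenition): felofibas → felofivas
  ⇒ Orshoar felofivas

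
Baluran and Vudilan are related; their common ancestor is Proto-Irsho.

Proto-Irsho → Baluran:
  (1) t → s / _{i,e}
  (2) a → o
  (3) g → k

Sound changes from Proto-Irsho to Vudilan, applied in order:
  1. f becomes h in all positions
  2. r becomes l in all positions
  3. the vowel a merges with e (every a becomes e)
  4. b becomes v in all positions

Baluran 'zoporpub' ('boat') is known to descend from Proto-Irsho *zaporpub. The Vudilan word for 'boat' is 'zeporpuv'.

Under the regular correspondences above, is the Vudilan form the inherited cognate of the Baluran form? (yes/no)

no

Derive the expected Vudilan reflex of *zaporpub:
Vudilan: start from *zaporpub.
  rule 1: no change — zaporpub
  rule 2 (unconditioned shift): zaporpub → zapolpub
  rule 3 (vowel merger): zapolpub → zepolpub
  rule 4 (unconditioned shift): zepolpub → zepolpuv
  ⇒ Vudilan zepolpuv
The regular Vudilan reflex would be 'zepolpuv', but the attested form is 'zeporpuv'. The correspondence is irregular, so they are not cognates (the Vudilan form has a different source).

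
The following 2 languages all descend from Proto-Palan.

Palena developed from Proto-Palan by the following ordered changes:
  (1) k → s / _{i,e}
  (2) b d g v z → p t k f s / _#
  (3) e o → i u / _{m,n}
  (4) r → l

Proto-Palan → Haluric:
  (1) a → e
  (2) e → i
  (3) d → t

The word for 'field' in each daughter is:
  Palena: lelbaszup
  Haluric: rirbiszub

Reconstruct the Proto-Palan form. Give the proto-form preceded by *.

Position 9: Palena has p, Haluric has b. Haluric preserves b here (none of its changes turn any other segment into b), so the proto-segment is *b.
Position 5: Palena has a, Haluric has i. Palena preserves a here (none of its changes turn any other segment into a), so the proto-segment is *a.
Position 2: Palena has e, Haluric has i. Palena preserves e here (none of its changes turn any other segment into e), so the proto-segment is *e.
Continuing position by position gives *rerbaszub; check it forward:
Palena: *rerbaszub
  rerbaszub (rule 1 does not apply)
  rerbaszub → rerbaszup   [final devoicing]
  rerbaszup (rule 3 does not apply)
  rerbaszup → lelbaszup   [unconditioned shift]
  giving Palena lelbaszup.
Haluric: start from *rerbaszub.
  rule 1 (vowel merger): rerbaszub → rerbeszub
  rule 2 (vowel merger): rerbeszub → rirbiszub
  rule 3: no change — rirbiszub
  ⇒ Haluric rirbiszub
No other proto-form is consistent with every reflex, so the reconstruction is *rerbaszub.

*rerbaszub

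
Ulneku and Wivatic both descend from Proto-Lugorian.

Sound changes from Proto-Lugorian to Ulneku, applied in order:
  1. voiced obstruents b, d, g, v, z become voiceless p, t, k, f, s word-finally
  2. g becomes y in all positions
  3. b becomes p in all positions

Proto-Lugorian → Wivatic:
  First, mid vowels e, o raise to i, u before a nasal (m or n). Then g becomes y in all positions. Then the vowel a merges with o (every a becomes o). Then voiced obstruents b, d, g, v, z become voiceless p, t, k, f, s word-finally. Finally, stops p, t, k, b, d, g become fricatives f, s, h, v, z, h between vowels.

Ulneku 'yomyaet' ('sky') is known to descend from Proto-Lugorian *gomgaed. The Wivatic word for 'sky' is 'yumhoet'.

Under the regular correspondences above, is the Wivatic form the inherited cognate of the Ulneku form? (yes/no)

Derive the expected Wivatic reflex of *gomgaed:
Wivatic: *gomgaed
  gomgaed → gumgaed   [pre-nasal raising]
  gumgaed → yumyaed   [unconditioned shift]
  yumyaed → yumyoed   [vowel merger]
  yumyoed → yumyoet   [final devoicing]
  yumyoet (rule 5 does not apply)
  giving Wivatic yumyoet.
The regular Wivatic reflex would be 'yumyoet', but the attested form is 'yumhoet'. The correspondence is irregular, so they are not cognates (the Wivatic form has a different source).

no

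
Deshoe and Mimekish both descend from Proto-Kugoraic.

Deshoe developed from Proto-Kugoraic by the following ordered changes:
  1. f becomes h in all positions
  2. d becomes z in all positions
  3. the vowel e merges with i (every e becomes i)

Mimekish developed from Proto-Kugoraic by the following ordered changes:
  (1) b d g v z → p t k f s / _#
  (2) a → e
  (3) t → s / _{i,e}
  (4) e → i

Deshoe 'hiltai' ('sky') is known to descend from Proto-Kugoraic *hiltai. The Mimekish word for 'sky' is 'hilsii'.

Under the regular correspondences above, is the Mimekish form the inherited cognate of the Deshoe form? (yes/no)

yes

Derive the expected Mimekish reflex of *hiltai:
Mimekish: start from *hiltai.
  rule 1: no change — hiltai
  rule 2 (vowel merger): hiltai → hiltei
  rule 3 (palatalisation): hiltei → hilsei
  rule 4 (vowel merger): hilsei → hilsii
  ⇒ Mimekish hilsii
Mimekish 'hilsii' matches the regular reflex exactly, so the pair is cognate.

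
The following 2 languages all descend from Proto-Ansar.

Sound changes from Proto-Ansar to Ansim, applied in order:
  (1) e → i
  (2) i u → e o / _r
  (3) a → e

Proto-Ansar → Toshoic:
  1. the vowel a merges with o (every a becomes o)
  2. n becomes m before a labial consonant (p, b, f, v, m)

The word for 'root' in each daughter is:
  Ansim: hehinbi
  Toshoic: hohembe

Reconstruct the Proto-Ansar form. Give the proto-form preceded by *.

*hahenbe

Position 7: Ansim has i, Toshoic has e. Toshoic preserves e here (none of its changes turn any other segment into e), so the proto-segment is *e.
Position 2: Ansim has e, Toshoic has o. Taking the neighbouring segments as reconstructed: Ansim e can only go back to *a; Toshoic o could go back to *a or *o — the one source consistent with every daughter is *a.
Position 5: Ansim has n, Toshoic has m. Ansim preserves n here (none of its changes turn any other segment into n), so the proto-segment is *n.
Continuing position by position gives *hahenbe; check it forward:
Ansim: *hahenbe > hahinbi > hehinbi  (by vowel merger, vowel merger)
Toshoic: start from *hahenbe.
  rule 1 (vowel merger): hahenbe → hohenbe
  rule 2 (nasal place assimilation): hohenbe → hohembe
  ⇒ Toshoic hohembe
Only *hahenbe yields all of Ansim hehinbi, Toshoic hohembe.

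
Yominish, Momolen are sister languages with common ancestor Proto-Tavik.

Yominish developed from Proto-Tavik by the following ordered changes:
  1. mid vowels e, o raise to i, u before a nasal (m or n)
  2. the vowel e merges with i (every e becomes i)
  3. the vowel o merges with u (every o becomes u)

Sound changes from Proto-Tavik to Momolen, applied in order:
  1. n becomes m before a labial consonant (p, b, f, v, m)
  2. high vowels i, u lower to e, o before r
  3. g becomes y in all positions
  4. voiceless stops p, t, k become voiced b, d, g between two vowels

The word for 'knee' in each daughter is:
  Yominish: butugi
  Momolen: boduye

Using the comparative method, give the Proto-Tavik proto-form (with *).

Position 6: Yominish has i, Momolen has e. Taking the neighbouring segments as reconstructed: Yominish i could go back to *e or *i; Momolen e can only go back to *e — the one source consistent with every daughter is *e.
Position 5: Yominish has g, Momolen has y. Yominish preserves g here (none of its changes turn any other segment into g), so the proto-segment is *g.
Verify the candidate proto-form against each daughter:
Yominish: *botuge
  botuge (rule 1 does not apply)
  botuge → botugi   [vowel merger]
  botugi → butugi   [vowel merger]
  giving Yominish butugi.
Momolen: start from *botuge.
  rule 1: no change — botuge
  rule 2: no change — botuge
  rule 3 (unconditioned shift): botuge → botuye
  rule 4 (intervocalic voicing): botuye → boduye
  ⇒ Momolen boduye
*botuge is the unique common source.

*botuge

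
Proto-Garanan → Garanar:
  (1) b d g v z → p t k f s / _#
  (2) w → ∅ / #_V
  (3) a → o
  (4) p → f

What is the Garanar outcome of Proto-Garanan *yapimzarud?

Garanar: *yapimzarud > yapimzarut > yopimzorut > yofimzorut  (by final devoicing, vowel merger, unconditioned shift)

yofimzorut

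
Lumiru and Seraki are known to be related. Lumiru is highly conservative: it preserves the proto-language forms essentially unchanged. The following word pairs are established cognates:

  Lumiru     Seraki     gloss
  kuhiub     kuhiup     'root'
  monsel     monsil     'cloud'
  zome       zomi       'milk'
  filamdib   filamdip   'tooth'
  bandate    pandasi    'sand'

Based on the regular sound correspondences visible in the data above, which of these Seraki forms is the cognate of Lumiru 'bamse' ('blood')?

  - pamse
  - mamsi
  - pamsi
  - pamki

bandate ~ pandasi — Lumiru b corresponds to Seraki p word-initially before a back vowel.
zome ~ zomi, bandate ~ pandasi — Lumiru e corresponds to Seraki i word-finally.
Applying these to Lumiru 'bamse':
  bamse → pamse   (b→p word-initially before a back vowel)
  pamse → pamsi   (e→i word-finally)
So the Seraki cognate is 'pamsi'.

pamsi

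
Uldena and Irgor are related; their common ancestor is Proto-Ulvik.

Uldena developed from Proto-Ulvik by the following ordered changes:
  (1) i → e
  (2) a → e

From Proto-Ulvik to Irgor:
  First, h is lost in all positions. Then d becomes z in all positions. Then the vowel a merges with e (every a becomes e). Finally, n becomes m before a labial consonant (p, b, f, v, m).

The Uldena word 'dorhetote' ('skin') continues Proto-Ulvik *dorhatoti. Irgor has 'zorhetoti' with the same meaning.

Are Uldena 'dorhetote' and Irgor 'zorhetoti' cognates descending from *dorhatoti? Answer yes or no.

no

Derive the expected Irgor reflex of *dorhatoti:
Irgor: *dorhatoti > doratoti > zoratoti > zoretoti  (by h-loss, unconditioned shift, vowel merger)
The regular Irgor reflex would be 'zoretoti', but the attested form is 'zorhetoti'. The correspondence is irregular, so they are not cognates (the Irgor form has a different source).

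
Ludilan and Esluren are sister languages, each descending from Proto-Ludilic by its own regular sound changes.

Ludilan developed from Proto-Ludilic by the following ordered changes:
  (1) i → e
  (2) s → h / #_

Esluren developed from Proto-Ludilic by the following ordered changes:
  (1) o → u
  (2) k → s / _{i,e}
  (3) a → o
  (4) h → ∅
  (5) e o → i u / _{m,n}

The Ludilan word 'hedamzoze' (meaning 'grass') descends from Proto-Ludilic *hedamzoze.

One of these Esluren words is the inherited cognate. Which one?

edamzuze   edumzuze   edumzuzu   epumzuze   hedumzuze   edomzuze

edumzuze

Esluren: *hedamzoze
  hedamzoze → hedamzuze   [vowel merger]
  hedamzuze (rule 2 does not apply)
  hedamzuze → hedomzuze   [vowel merger]
  hedomzuze → edomzuze   [h-loss]
  edomzuze → edumzuze   [pre-nasal raising]
  giving Esluren edumzuze.
Among the options, 'edumzuze' alone shows every Esluren change applied in order.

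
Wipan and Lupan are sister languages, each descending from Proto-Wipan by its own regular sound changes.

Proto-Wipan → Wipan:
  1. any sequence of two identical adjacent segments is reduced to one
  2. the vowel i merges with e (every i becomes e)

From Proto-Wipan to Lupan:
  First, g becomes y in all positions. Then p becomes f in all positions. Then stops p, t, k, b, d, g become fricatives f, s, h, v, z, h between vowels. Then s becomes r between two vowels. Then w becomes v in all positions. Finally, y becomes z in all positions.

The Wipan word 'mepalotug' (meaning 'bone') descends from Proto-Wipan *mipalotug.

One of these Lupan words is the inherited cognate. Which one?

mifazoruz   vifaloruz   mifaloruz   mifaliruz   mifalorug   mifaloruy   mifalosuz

Lupan: start from *mipalotug.
  rule 1 (unconditioned shift): mipalotug → mipalotuy
  rule 2 (unconditioned shift): mipalotuy → mifalotuy
  rule 3 (intervocalic lenition): mifalotuy → mifalosuy
  rule 4 (rhotacism): mifalosuy → mifaloruy
  rule 5: no change — mifaloruy
  rule 6 (unconditioned shift): mifaloruy → mifaloruz
  ⇒ Lupan mifaloruz
The other candidates each miss or misapply at least one Lupan change.

mifaloruz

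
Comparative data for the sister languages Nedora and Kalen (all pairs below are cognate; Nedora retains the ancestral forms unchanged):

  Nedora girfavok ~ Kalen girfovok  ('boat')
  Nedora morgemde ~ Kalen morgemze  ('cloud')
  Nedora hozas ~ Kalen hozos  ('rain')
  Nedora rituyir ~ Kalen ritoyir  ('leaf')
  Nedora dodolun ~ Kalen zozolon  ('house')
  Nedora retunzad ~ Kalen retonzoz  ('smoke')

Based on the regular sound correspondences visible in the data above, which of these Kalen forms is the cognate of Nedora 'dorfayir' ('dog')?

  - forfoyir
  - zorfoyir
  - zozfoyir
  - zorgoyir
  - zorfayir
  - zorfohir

dodolun ~ zozolon — Nedora d corresponds to Kalen z word-initially before a back vowel.
hozas ~ hozos, retunzad ~ retonzoz — Nedora a corresponds to Kalen o after a consonant, before a consonant other than r, m, n, p, b, f, v.
Applying these to Nedora 'dorfayir':
  dorfayir → zorfayir   (d→z word-initially before a back vowel)
  zorfayir → zorfoyir   (a→o after a consonant, before a consonant other than r, m, n, p, b, f, v)
So the Kalen cognate is 'zorfoyir'.

zorfoyir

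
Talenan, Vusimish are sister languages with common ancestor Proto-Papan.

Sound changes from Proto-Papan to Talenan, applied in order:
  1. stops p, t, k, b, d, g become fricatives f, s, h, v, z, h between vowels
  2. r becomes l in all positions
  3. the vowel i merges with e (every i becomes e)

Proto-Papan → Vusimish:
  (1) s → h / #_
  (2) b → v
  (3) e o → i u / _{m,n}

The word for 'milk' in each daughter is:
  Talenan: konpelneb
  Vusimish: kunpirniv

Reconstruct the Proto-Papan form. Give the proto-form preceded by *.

Position 9: Talenan has b, Vusimish has v. Talenan preserves b here (none of its changes turn any other segment into b), so the proto-segment is *b.
Position 6: Talenan has l, Vusimish has r. Vusimish preserves r here (none of its changes turn any other segment into r), so the proto-segment is *r.
Continuing position by position gives *konpirnib; check it forward:
Talenan: *konpirnib > konpilnib > konpelneb  (by unconditioned shift, vowel merger)
Vusimish: *konpirnib
  konpirnib (rule 1 does not apply)
  konpirnib → konpirniv   [unconditioned shift]
  konpirniv → kunpirniv   [pre-nasal raising]
  giving Vusimish kunpirniv.
Only *konpirnib yields all of Talenan konpelneb, Vusimish kunpirniv.

*konpirnib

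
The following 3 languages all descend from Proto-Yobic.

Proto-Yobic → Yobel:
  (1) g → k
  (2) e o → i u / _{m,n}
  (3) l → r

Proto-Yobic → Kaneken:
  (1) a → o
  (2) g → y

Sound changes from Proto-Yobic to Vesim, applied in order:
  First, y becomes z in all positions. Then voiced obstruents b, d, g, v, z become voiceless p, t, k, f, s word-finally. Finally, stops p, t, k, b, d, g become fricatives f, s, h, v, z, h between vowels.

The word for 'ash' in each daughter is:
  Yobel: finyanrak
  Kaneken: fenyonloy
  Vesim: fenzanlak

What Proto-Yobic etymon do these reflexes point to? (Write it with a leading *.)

Position 7: Yobel has r, Kaneken has l, Vesim has l. Kaneken preserves l here (none of its changes turn any other segment into l), so the proto-segment is *l.
Position 2: Yobel has i, Kaneken has e, Vesim has e. Kaneken preserves e here (none of its changes turn any other segment into e), so the proto-segment is *e.
Verify the candidate proto-form against each daughter:
Yobel: start from *fenyanlag.
  rule 1 (unconditioned shift): fenyanlag → fenyanlak
  rule 2 (pre-nasal raising): fenyanlak → finyanlak
  rule 3 (unconditioned shift): finyanlak → finyanrak
  ⇒ Yobel finyanrak
Kaneken: *fenyanlag > fenyonlog > fenyonloy  (by vowel merger, unconditioned shift)
Vesim: *fenyanlag
  fenyanlag → fenzanlag   [unconditioned shift]
  fenzanlag → fenzanlak   [final devoicing]
  fenzanlak (rule 3 does not apply)
  giving Vesim fenzanlak.
No other proto-form is consistent with every reflex, so the reconstruction is *fenyanlag.

*fenyanlag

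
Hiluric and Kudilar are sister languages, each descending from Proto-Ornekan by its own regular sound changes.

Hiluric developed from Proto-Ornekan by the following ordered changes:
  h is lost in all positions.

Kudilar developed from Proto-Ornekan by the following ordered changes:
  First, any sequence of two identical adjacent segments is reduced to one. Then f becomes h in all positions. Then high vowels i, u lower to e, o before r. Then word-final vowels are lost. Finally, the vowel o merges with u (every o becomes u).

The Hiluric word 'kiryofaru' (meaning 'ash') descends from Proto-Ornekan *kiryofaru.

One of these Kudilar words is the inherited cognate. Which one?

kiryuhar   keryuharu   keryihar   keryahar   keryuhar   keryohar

Kudilar: start from *kiryofaru.
  rule 1: no change — kiryofaru
  rule 2 (unconditioned shift): kiryofaru → kiryoharu
  rule 3 (pre-rhotic lowering): kiryoharu → keryoharu
  rule 4 (apocope): keryoharu → keryohar
  rule 5 (vowel merger): keryohar → keryuhar
  ⇒ Kudilar keryuhar
Only 'keryuhar' matches the regular Kudilar development of *kiryofaru.

keryuhar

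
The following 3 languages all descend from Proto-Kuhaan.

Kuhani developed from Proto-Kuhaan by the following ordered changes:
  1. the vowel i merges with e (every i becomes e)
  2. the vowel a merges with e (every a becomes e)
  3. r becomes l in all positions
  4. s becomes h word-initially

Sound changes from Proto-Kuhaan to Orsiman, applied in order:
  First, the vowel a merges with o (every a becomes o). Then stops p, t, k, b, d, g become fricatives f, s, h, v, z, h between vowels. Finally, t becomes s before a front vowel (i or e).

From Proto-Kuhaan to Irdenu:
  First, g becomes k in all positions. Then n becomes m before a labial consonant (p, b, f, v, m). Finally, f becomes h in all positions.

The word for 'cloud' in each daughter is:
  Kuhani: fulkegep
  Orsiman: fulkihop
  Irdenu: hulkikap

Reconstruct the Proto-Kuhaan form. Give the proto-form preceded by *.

Position 1: Kuhani has f, Orsiman has f, Irdenu has h. Kuhani preserves f here (none of its changes turn any other segment into f), so the proto-segment is *f.
Position 6: Kuhani has g, Orsiman has h, Irdenu has k. Kuhani preserves g here (none of its changes turn any other segment into g), so the proto-segment is *g.
Verify the candidate proto-form against each daughter:
Kuhani: *fulkigap > fulkegap > fulkegep  (by vowel merger, vowel merger)
Orsiman: *fulkigap > fulkigop > fulkihop  (by vowel merger, intervocalic lenition)
Irdenu: *fulkigap
  fulkigap → fulkikap   [unconditioned shift]
  fulkikap (rule 2 does not apply)
  fulkikap → hulkikap   [unconditioned shift]
  giving Irdenu hulkikap.
Only *fulkigap yields all of Kuhani fulkegep, Orsiman fulkihop, Irdenu hulkikap.

*fulkigap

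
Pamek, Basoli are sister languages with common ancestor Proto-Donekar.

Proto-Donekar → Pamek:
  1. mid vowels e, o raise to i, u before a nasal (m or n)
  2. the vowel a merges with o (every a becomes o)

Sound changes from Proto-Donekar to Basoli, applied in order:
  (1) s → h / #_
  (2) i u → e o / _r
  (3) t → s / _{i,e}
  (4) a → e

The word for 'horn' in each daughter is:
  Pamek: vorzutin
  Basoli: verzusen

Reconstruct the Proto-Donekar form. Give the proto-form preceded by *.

*varzuten

Position 6: Pamek has t, Basoli has s. Pamek preserves t here (none of its changes turn any other segment into t), so the proto-segment is *t.
Position 7: Pamek has i, Basoli has e. Taking the neighbouring segments as reconstructed: Pamek i could go back to *e or *i; Basoli e can only go back to *e — the one source consistent with every daughter is *e.
This points to *varzuten. Verify forward in each daughter:
Pamek: *varzuten > varzutin > vorzutin  (by pre-nasal raising, vowel merger)
Basoli: *varzuten > varzusen > verzusen  (by palatalisation, vowel merger)
Only *varzuten yields all of Pamek vorzutin, Basoli verzusen.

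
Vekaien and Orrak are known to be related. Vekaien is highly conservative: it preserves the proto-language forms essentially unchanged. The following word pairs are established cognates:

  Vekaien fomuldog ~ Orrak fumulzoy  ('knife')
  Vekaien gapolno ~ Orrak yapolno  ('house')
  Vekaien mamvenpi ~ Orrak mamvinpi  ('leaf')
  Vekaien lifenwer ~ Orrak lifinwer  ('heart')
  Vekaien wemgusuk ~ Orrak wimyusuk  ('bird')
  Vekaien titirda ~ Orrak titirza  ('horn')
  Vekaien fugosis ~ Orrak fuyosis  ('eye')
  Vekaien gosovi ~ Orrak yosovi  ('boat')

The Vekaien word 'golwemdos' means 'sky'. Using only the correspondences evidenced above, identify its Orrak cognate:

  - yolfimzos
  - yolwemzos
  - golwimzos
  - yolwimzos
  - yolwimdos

yolwimzos

gosovi ~ yosovi — Vekaien g corresponds to Orrak y word-initially before a back vowel.
wemgusuk ~ wimyusuk — Vekaien e corresponds to Orrak i after a consonant, before a nasal.
fomuldog ~ fumulzoy — Vekaien d corresponds to Orrak z after a consonant, before a back vowel.
Applying these to Vekaien 'golwemdos':
  golwemdos → yolwemdos   (g→y word-initially before a back vowel)
  yolwemdos → yolwimdos   (e→i after a consonant, before a nasal)
  yolwimdos → yolwimzos   (d→z after a consonant, before a back vowel)
So the Orrak cognate is 'yolwimzos'.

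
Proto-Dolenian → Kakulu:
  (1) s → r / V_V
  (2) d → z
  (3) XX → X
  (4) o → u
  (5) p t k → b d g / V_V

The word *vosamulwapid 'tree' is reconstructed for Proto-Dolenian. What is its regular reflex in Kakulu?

vuramulwabiz

Kakulu: *vosamulwapid
  vosamulwapid → voramulwapid   [rhotacism]
  voramulwapid → voramulwapiz   [unconditioned shift]
  voramulwapiz (rule 3 does not apply)
  voramulwapiz → vuramulwapiz   [vowel merger]
  vuramulwapiz → vuramulwabiz   [intervocalic voicing]
  giving Kakulu vuramulwabiz.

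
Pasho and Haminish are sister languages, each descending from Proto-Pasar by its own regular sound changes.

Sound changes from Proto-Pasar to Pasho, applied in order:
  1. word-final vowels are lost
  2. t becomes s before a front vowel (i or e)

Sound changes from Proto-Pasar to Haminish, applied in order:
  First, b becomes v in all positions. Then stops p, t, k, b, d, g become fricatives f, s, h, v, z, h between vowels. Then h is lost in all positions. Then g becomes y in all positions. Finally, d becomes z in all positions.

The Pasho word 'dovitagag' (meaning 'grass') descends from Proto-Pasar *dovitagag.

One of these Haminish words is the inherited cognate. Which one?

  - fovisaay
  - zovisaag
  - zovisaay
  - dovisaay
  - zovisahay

Haminish: start from *dovitagag.
  rule 1: no change — dovitagag
  rule 2 (intervocalic lenition): dovitagag → dovisahag
  rule 3 (h-loss): dovisahag → dovisaag
  rule 4 (unconditioned shift): dovisaag → dovisaay
  rule 5 (unconditioned shift): dovisaay → zovisaay
  ⇒ Haminish zovisaay
Among the options, 'zovisaay' alone shows every Haminish change applied in order.

zovisaay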